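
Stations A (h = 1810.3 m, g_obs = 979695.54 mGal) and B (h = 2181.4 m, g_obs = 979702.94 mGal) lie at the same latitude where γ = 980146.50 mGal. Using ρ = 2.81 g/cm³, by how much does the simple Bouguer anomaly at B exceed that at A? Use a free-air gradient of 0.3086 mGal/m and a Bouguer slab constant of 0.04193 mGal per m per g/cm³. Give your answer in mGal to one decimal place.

Δg_SB(A) = 979695.54 − 980146.50 + 0.3086×1810.3 − 0.04193×2.81×1810.3 = -105.60 mGal
Δg_SB(B) = 979702.94 − 980146.50 + 0.3086×2181.4 − 0.04193×2.81×2181.4 = -27.40 mGal
Difference = -27.40 − (-105.60) = 78.20 mGal

78.2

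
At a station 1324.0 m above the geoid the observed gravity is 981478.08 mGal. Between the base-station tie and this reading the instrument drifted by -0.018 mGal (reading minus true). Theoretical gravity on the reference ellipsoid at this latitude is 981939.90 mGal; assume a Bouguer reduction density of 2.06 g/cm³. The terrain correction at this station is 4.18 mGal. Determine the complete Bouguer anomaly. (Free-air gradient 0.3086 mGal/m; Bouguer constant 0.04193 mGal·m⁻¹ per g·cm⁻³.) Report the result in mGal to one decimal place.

Drift-corrected reading = 981478.08 − (-0.018) = 981478.098 mGal
Free-air correction = 0.3086 × 1324.0 = 408.59 mGal
Free-air anomaly = 981478.098 − 981939.90 + (408.59) = -53.212 mGal
Bouguer slab correction = 0.04193 × 2.06 × 1324.0 = 114.36 mGal
Simple Bouguer anomaly = -53.212 − (114.36) = -167.572 mGal
Complete Bouguer anomaly = -167.572 + 4.18 = -163.392 mGal

-163.4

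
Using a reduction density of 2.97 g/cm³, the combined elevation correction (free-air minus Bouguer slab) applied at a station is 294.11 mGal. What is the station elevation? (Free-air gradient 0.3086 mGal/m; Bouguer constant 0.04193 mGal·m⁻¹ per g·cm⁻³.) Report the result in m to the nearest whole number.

Combined gradient = 0.3086 − 0.04193 × 2.97 = 0.1840679 mGal/m
h = 294.11 / 0.1840679 = 1597.83 m

1598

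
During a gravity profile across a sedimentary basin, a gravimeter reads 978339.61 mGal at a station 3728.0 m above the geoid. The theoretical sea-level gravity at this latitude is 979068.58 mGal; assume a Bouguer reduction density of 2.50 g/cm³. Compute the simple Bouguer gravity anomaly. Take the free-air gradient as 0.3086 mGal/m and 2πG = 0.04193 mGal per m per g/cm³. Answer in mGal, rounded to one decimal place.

Free-air correction = 0.3086 × 3728.0 = 1150.46 mGal
Free-air anomaly = 978339.61 − 979068.58 + (1150.46) = 421.49 mGal
Bouguer slab correction = 0.04193 × 2.50 × 3728.0 = 390.79 mGal
Simple Bouguer anomaly = 421.49 − (390.79) = 30.70 mGal

30.7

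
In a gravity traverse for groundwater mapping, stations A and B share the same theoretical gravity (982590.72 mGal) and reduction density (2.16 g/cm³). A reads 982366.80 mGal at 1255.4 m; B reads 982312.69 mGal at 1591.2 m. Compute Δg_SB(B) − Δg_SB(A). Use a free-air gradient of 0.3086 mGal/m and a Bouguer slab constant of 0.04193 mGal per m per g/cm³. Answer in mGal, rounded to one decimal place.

19.1

Δg_SB(A) = 982366.80 − 982590.72 + 0.3086×1255.4 − 0.04193×2.16×1255.4 = 49.80 mGal
Δg_SB(B) = 982312.69 − 982590.72 + 0.3086×1591.2 − 0.04193×2.16×1591.2 = 68.90 mGal
Difference = 68.90 − (49.80) = 19.10 mGal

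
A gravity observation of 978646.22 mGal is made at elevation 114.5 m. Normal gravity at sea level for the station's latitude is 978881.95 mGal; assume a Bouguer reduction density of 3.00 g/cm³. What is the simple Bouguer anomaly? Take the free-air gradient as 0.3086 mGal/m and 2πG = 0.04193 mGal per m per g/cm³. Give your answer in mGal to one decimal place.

Free-air correction = 0.3086 × 114.5 = 35.33 mGal
Free-air anomaly = 978646.22 − 978881.95 + (35.33) = -200.40 mGal
Bouguer slab correction = 0.04193 × 3.00 × 114.5 = 14.40 mGal
Simple Bouguer anomaly = -200.40 − (14.40) = -214.80 mGal

-214.8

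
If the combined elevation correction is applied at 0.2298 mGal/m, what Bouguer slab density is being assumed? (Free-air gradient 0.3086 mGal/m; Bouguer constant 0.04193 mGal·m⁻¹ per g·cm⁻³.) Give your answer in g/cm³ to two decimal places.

1.88

0.2298 = 0.3086 − 0.04193 × ρ
ρ = (0.3086 − 0.2298) / 0.04193 = 1.88 g/cm³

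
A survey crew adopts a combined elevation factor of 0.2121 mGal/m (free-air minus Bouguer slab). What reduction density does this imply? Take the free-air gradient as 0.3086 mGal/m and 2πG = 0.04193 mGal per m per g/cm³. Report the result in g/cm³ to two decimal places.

0.2121 = 0.3086 − 0.04193 × ρ
ρ = (0.3086 − 0.2121) / 0.04193 = 2.30 g/cm³

2.30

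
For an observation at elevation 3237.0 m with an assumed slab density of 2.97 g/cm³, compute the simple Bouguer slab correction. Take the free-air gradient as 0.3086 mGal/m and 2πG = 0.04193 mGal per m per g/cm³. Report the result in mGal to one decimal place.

Bouguer slab correction = 0.04193 × 2.97 × 3237.0 = 403.1 mGal

403.1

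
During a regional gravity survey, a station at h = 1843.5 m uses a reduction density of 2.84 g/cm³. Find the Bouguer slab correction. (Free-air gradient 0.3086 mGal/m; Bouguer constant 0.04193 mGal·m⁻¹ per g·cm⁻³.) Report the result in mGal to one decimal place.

Bouguer slab correction = 0.04193 × 2.84 × 1843.5 = 219.5 mGal

219.5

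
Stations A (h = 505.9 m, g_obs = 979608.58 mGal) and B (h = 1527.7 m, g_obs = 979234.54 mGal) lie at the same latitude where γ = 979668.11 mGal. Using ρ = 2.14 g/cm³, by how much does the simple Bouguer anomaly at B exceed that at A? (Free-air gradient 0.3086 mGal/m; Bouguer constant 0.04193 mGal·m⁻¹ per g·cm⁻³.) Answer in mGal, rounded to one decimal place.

Δg_SB(A) = 979608.58 − 979668.11 + 0.3086×505.9 − 0.04193×2.14×505.9 = 51.20 mGal
Δg_SB(B) = 979234.54 − 979668.11 + 0.3086×1527.7 − 0.04193×2.14×1527.7 = -99.20 mGal
Difference = -99.20 − (51.20) = -150.40 mGal

-150.4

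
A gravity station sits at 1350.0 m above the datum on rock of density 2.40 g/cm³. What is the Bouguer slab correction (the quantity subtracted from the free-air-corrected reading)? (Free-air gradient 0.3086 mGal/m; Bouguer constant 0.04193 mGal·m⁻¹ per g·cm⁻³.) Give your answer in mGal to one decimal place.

Bouguer slab correction = 0.04193 × 2.40 × 1350.0 = 135.9 mGal

135.9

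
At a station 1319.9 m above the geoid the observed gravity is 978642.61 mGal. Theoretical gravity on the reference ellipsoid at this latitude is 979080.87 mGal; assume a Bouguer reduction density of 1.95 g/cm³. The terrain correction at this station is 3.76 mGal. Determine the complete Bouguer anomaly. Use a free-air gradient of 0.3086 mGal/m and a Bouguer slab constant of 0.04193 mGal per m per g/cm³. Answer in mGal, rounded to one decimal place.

Free-air correction = 0.3086 × 1319.9 = 407.32 mGal
Free-air anomaly = 978642.61 − 979080.87 + (407.32) = -30.94 mGal
Bouguer slab correction = 0.04193 × 1.95 × 1319.9 = 107.92 mGal
Simple Bouguer anomaly = -30.94 − (107.92) = -138.86 mGal
Complete Bouguer anomaly = -138.86 + 3.76 = -135.10 mGal

-135.1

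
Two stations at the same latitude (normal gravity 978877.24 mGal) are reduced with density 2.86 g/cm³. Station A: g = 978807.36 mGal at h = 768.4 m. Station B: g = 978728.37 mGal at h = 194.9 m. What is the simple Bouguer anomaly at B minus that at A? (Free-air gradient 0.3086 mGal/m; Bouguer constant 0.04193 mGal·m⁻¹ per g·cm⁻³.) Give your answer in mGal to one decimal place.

-187.2

Δg_SB(A) = 978807.36 − 978877.24 + 0.3086×768.4 − 0.04193×2.86×768.4 = 75.10 mGal
Δg_SB(B) = 978728.37 − 978877.24 + 0.3086×194.9 − 0.04193×2.86×194.9 = -112.10 mGal
Difference = -112.10 − (75.10) = -187.20 mGal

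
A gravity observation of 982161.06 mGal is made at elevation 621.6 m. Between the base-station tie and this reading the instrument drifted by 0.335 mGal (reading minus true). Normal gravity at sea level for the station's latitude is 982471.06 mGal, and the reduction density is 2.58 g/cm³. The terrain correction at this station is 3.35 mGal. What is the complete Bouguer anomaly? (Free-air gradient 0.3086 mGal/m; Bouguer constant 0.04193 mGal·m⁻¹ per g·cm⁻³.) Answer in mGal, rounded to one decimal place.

Drift-corrected reading = 982161.06 − (0.335) = 982160.725 mGal
Free-air correction = 0.3086 × 621.6 = 191.83 mGal
Free-air anomaly = 982160.725 − 982471.06 + (191.83) = -118.505 mGal
Bouguer slab correction = 0.04193 × 2.58 × 621.6 = 67.24 mGal
Simple Bouguer anomaly = -118.505 − (67.24) = -185.745 mGal
Complete Bouguer anomaly = -185.745 + 3.35 = -182.395 mGal

-182.4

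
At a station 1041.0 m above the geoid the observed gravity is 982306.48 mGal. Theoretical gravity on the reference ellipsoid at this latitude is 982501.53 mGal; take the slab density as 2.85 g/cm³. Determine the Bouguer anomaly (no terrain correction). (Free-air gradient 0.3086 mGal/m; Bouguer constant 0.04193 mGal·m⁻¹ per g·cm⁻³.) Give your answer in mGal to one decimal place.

Free-air correction = 0.3086 × 1041.0 = 321.25 mGal
Free-air anomaly = 982306.48 − 982501.53 + (321.25) = 126.20 mGal
Bouguer slab correction = 0.04193 × 2.85 × 1041.0 = 124.40 mGal
Simple Bouguer anomaly = 126.20 − (124.40) = 1.80 mGal

1.8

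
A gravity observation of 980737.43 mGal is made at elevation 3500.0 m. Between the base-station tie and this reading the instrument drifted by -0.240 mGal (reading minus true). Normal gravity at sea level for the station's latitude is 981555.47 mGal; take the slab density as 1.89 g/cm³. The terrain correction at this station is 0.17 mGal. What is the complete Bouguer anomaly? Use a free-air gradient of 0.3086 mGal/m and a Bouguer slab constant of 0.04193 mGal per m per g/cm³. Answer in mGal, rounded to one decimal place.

-14.9

Drift-corrected reading = 980737.43 − (-0.240) = 980737.670 mGal
Free-air correction = 0.3086 × 3500.0 = 1080.10 mGal
Free-air anomaly = 980737.670 − 981555.47 + (1080.10) = 262.300 mGal
Bouguer slab correction = 0.04193 × 1.89 × 3500.0 = 277.37 mGal
Simple Bouguer anomaly = 262.300 − (277.37) = -15.070 mGal
Complete Bouguer anomaly = -15.070 + 0.17 = -14.900 mGal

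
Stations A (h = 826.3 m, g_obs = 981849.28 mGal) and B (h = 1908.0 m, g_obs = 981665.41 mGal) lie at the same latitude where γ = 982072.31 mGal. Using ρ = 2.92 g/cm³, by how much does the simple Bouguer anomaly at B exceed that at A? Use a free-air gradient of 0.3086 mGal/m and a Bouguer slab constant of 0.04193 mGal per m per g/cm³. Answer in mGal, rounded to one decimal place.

17.5

Δg_SB(A) = 981849.28 − 982072.31 + 0.3086×826.3 − 0.04193×2.92×826.3 = -69.20 mGal
Δg_SB(B) = 981665.41 − 982072.31 + 0.3086×1908.0 − 0.04193×2.92×1908.0 = -51.70 mGal
Difference = -51.70 − (-69.20) = 17.50 mGal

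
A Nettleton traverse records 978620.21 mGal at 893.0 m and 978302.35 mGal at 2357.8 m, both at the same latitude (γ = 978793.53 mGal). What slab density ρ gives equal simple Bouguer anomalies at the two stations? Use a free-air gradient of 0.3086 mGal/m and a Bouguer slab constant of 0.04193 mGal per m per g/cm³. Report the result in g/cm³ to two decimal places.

2.18

Δg_obs = 978302.35 − 978620.21 = -317.86 mGal over Δh = 2357.8 − 893.0 = 1464.8 m
Equal Bouguer anomalies ⇒ Δg_obs + (0.3086 − 0.04193ρ)·Δh = 0
0.3086 − 0.04193ρ = −Δg_obs/Δh = 0.21700
ρ = (0.3086 − 0.21700) / 0.04193 = 2.18 g/cm³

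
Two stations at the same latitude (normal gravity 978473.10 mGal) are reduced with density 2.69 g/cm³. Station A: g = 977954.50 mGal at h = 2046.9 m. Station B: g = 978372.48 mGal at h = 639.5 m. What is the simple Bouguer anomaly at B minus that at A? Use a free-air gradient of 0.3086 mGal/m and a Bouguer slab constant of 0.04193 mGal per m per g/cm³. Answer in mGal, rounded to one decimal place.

142.4

Δg_SB(A) = 977954.50 − 978473.10 + 0.3086×2046.9 − 0.04193×2.69×2046.9 = -117.80 mGal
Δg_SB(B) = 978372.48 − 978473.10 + 0.3086×639.5 − 0.04193×2.69×639.5 = 24.60 mGal
Difference = 24.60 − (-117.80) = 142.40 mGal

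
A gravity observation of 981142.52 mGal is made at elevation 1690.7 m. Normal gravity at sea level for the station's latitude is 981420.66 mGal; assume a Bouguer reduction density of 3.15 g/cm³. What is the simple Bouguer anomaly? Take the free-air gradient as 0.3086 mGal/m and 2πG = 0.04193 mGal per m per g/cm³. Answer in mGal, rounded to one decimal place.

20.3

Free-air correction = 0.3086 × 1690.7 = 521.75 mGal
Free-air anomaly = 981142.52 − 981420.66 + (521.75) = 243.61 mGal
Bouguer slab correction = 0.04193 × 3.15 × 1690.7 = 223.31 mGal
Simple Bouguer anomaly = 243.61 − (223.31) = 20.30 mGal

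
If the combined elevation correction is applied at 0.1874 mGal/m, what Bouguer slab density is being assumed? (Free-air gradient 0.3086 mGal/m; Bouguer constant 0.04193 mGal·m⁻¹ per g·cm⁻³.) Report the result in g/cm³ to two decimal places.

0.1874 = 0.3086 − 0.04193 × ρ
ρ = (0.3086 − 0.1874) / 0.04193 = 2.89 g/cm³

2.89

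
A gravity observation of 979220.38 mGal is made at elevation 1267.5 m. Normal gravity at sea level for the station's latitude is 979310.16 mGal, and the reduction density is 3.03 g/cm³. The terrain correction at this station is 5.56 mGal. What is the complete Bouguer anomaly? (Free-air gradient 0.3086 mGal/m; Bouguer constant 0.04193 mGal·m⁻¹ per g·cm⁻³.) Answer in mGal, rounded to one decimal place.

145.9

Free-air correction = 0.3086 × 1267.5 = 391.15 mGal
Free-air anomaly = 979220.38 − 979310.16 + (391.15) = 301.37 mGal
Bouguer slab correction = 0.04193 × 3.03 × 1267.5 = 161.03 mGal
Simple Bouguer anomaly = 301.37 − (161.03) = 140.34 mGal
Complete Bouguer anomaly = 140.34 + 5.56 = 145.90 mGal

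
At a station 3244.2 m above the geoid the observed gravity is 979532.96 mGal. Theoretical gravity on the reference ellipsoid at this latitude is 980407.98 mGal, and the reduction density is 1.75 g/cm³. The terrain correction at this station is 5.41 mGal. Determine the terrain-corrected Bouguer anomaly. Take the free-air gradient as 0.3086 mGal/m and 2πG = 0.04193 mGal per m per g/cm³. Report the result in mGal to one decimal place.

Free-air correction = 0.3086 × 3244.2 = 1001.16 mGal
Free-air anomaly = 979532.96 − 980407.98 + (1001.16) = 126.14 mGal
Bouguer slab correction = 0.04193 × 1.75 × 3244.2 = 238.05 mGal
Simple Bouguer anomaly = 126.14 − (238.05) = -111.91 mGal
Complete Bouguer anomaly = -111.91 + 5.41 = -106.50 mGal

-106.5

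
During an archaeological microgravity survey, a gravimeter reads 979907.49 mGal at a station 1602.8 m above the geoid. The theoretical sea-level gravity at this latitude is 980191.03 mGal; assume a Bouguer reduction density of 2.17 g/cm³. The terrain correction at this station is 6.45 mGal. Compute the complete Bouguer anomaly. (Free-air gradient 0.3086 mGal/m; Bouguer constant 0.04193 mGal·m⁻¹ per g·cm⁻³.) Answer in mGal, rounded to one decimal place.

Free-air correction = 0.3086 × 1602.8 = 494.62 mGal
Free-air anomaly = 979907.49 − 980191.03 + (494.62) = 211.08 mGal
Bouguer slab correction = 0.04193 × 2.17 × 1602.8 = 145.84 mGal
Simple Bouguer anomaly = 211.08 − (145.84) = 65.24 mGal
Complete Bouguer anomaly = 65.24 + 6.45 = 71.69 mGal

71.7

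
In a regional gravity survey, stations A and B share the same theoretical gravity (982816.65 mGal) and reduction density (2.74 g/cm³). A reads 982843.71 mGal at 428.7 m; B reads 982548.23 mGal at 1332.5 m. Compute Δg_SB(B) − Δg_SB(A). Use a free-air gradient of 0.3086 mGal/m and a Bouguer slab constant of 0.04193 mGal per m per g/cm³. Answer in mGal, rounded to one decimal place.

Δg_SB(A) = 982843.71 − 982816.65 + 0.3086×428.7 − 0.04193×2.74×428.7 = 110.10 mGal
Δg_SB(B) = 982548.23 − 982816.65 + 0.3086×1332.5 − 0.04193×2.74×1332.5 = -10.30 mGal
Difference = -10.30 − (110.10) = -120.40 mGal

-120.4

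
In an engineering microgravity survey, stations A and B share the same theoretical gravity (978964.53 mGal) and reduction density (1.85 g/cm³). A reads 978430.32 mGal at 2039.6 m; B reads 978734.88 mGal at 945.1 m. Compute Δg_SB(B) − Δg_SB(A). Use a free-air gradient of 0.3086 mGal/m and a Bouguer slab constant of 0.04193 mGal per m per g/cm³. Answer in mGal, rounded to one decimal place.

51.7

Δg_SB(A) = 978430.32 − 978964.53 + 0.3086×2039.6 − 0.04193×1.85×2039.6 = -63.00 mGal
Δg_SB(B) = 978734.88 − 978964.53 + 0.3086×945.1 − 0.04193×1.85×945.1 = -11.30 mGal
Difference = -11.30 − (-63.00) = 51.70 mGal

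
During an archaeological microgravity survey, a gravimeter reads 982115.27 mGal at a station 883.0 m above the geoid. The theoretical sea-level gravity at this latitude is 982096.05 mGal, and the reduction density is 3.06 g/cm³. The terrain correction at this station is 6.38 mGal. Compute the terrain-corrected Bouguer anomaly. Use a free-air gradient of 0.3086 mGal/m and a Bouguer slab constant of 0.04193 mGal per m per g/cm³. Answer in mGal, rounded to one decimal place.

184.8

Free-air correction = 0.3086 × 883.0 = 272.49 mGal
Free-air anomaly = 982115.27 − 982096.05 + (272.49) = 291.71 mGal
Bouguer slab correction = 0.04193 × 3.06 × 883.0 = 113.29 mGal
Simple Bouguer anomaly = 291.71 − (113.29) = 178.42 mGal
Complete Bouguer anomaly = 178.42 + 6.38 = 184.80 mGal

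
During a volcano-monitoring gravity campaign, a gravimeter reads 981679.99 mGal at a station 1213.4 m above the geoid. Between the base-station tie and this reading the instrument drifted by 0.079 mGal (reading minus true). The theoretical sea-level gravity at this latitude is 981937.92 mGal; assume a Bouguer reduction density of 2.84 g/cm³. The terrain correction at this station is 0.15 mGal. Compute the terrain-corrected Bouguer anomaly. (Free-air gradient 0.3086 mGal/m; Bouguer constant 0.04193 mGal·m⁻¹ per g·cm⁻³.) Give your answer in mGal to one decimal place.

-27.9

Drift-corrected reading = 981679.99 − (0.079) = 981679.911 mGal
Free-air correction = 0.3086 × 1213.4 = 374.46 mGal
Free-air anomaly = 981679.911 − 981937.92 + (374.46) = 116.451 mGal
Bouguer slab correction = 0.04193 × 2.84 × 1213.4 = 144.49 mGal
Simple Bouguer anomaly = 116.451 − (144.49) = -28.039 mGal
Complete Bouguer anomaly = -28.039 + 0.15 = -27.889 mGal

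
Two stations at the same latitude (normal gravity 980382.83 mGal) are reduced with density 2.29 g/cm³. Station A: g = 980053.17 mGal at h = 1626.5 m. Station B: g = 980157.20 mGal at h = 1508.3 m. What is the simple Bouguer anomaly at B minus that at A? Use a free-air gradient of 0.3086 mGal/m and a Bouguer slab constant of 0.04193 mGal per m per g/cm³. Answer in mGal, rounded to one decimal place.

78.9

Δg_SB(A) = 980053.17 − 980382.83 + 0.3086×1626.5 − 0.04193×2.29×1626.5 = 16.10 mGal
Δg_SB(B) = 980157.20 − 980382.83 + 0.3086×1508.3 − 0.04193×2.29×1508.3 = 95.00 mGal
Difference = 95.00 − (16.10) = 78.90 mGal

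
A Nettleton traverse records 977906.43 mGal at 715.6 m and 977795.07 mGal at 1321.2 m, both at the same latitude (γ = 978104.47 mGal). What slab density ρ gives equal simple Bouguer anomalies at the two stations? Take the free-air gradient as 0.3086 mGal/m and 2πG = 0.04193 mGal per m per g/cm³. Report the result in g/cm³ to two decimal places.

Δg_obs = 977795.07 − 977906.43 = -111.36 mGal over Δh = 1321.2 − 715.6 = 605.6 m
Equal Bouguer anomalies ⇒ Δg_obs + (0.3086 − 0.04193ρ)·Δh = 0
0.3086 − 0.04193ρ = −Δg_obs/Δh = 0.18388
ρ = (0.3086 − 0.18388) / 0.04193 = 2.97 g/cm³

2.97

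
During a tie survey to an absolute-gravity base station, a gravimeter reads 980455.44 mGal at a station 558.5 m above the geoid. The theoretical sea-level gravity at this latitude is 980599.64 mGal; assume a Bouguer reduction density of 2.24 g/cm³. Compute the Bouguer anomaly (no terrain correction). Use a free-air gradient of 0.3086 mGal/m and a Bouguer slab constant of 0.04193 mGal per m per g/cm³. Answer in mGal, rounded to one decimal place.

Free-air correction = 0.3086 × 558.5 = 172.35 mGal
Free-air anomaly = 980455.44 − 980599.64 + (172.35) = 28.15 mGal
Bouguer slab correction = 0.04193 × 2.24 × 558.5 = 52.46 mGal
Simple Bouguer anomaly = 28.15 − (52.46) = -24.31 mGal

-24.3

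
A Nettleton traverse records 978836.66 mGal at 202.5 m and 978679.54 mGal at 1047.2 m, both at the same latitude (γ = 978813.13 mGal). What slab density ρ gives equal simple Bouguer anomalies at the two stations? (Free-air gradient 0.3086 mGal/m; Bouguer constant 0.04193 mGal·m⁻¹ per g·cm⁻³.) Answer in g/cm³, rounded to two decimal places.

2.92

Δg_obs = 978679.54 − 978836.66 = -157.12 mGal over Δh = 1047.2 − 202.5 = 844.7 m
Equal Bouguer anomalies ⇒ Δg_obs + (0.3086 − 0.04193ρ)·Δh = 0
0.3086 − 0.04193ρ = −Δg_obs/Δh = 0.18601
ρ = (0.3086 − 0.18601) / 0.04193 = 2.92 g/cm³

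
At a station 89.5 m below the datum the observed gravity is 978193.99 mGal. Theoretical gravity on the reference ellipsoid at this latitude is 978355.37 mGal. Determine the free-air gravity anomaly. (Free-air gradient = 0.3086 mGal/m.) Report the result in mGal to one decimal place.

Free-air correction = 0.3086 × -89.5 = -27.62 mGal
Free-air anomaly = 978193.99 − 978355.37 + (-27.62) = -189.00 mGal

-189.0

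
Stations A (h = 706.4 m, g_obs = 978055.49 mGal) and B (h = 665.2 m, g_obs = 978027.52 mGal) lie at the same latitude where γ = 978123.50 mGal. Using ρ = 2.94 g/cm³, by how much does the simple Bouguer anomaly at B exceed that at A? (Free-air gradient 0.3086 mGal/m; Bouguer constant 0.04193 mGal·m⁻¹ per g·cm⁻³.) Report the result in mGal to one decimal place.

-35.6

Δg_SB(A) = 978055.49 − 978123.50 + 0.3086×706.4 − 0.04193×2.94×706.4 = 62.90 mGal
Δg_SB(B) = 978027.52 − 978123.50 + 0.3086×665.2 − 0.04193×2.94×665.2 = 27.30 mGal
Difference = 27.30 − (62.90) = -35.60 mGal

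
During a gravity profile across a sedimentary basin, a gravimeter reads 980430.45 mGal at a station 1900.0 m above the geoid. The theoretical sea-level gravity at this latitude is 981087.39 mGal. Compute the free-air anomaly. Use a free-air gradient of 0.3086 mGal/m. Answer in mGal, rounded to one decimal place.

Free-air correction = 0.3086 × 1900.0 = 586.34 mGal
Free-air anomaly = 980430.45 − 981087.39 + (586.34) = -70.60 mGal

-70.6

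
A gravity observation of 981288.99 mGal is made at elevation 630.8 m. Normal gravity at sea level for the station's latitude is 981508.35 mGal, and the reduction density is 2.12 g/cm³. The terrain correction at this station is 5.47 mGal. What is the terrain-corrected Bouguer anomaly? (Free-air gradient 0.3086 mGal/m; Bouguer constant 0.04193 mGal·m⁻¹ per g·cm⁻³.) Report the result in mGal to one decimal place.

-75.3

Free-air correction = 0.3086 × 630.8 = 194.66 mGal
Free-air anomaly = 981288.99 − 981508.35 + (194.66) = -24.70 mGal
Bouguer slab correction = 0.04193 × 2.12 × 630.8 = 56.07 mGal
Simple Bouguer anomaly = -24.70 − (56.07) = -80.77 mGal
Complete Bouguer anomaly = -80.77 + 5.47 = -75.30 mGal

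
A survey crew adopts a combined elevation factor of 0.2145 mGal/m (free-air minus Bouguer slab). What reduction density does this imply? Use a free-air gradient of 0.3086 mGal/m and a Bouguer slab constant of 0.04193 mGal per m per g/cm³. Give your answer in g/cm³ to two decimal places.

2.24

0.2145 = 0.3086 − 0.04193 × ρ
ρ = (0.3086 − 0.2145) / 0.04193 = 2.24 g/cm³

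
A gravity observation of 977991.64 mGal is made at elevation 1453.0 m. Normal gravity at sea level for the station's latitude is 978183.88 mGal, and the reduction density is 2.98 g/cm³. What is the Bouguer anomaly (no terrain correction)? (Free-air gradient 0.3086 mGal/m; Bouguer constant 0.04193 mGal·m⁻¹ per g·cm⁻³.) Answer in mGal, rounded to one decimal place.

Free-air correction = 0.3086 × 1453.0 = 448.40 mGal
Free-air anomaly = 977991.64 − 978183.88 + (448.40) = 256.16 mGal
Bouguer slab correction = 0.04193 × 2.98 × 1453.0 = 181.55 mGal
Simple Bouguer anomaly = 256.16 − (181.55) = 74.61 mGal

74.6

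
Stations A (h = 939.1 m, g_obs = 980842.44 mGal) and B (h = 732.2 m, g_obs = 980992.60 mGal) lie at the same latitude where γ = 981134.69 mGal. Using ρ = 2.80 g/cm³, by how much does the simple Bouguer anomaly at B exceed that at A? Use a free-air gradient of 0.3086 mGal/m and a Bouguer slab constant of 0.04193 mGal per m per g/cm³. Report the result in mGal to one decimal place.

Δg_SB(A) = 980842.44 − 981134.69 + 0.3086×939.1 − 0.04193×2.80×939.1 = -112.70 mGal
Δg_SB(B) = 980992.60 − 981134.69 + 0.3086×732.2 − 0.04193×2.80×732.2 = -2.10 mGal
Difference = -2.10 − (-112.70) = 110.60 mGal

110.6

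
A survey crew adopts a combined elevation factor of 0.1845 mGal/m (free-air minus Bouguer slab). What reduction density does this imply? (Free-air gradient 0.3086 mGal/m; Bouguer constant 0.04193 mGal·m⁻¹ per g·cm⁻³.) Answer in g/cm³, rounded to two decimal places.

0.1845 = 0.3086 − 0.04193 × ρ
ρ = (0.3086 − 0.1845) / 0.04193 = 2.96 g/cm³

2.96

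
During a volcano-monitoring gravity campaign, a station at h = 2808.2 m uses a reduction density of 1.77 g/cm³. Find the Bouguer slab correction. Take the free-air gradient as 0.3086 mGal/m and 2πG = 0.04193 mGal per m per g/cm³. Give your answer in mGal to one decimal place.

Bouguer slab correction = 0.04193 × 1.77 × 2808.2 = 208.4 mGal

208.4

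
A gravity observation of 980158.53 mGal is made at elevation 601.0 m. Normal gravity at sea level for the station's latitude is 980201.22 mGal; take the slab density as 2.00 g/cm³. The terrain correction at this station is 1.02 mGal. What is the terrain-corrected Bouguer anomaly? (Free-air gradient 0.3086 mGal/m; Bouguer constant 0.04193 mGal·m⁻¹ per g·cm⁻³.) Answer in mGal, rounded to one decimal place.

Free-air correction = 0.3086 × 601.0 = 185.47 mGal
Free-air anomaly = 980158.53 − 980201.22 + (185.47) = 142.78 mGal
Bouguer slab correction = 0.04193 × 2.00 × 601.0 = 50.40 mGal
Simple Bouguer anomaly = 142.78 − (50.40) = 92.38 mGal
Complete Bouguer anomaly = 92.38 + 1.02 = 93.40 mGal

93.4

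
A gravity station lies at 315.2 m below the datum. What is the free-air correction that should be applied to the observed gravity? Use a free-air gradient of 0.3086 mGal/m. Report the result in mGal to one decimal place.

Free-air correction = 0.3086 × -315.2 = -97.3 mGal

-97.3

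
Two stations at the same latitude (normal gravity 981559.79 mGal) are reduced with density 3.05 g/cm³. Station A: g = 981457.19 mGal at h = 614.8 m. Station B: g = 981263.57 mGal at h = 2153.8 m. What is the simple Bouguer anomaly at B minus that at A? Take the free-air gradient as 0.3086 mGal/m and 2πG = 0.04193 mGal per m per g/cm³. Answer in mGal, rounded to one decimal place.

Δg_SB(A) = 981457.19 − 981559.79 + 0.3086×614.8 − 0.04193×3.05×614.8 = 8.50 mGal
Δg_SB(B) = 981263.57 − 981559.79 + 0.3086×2153.8 − 0.04193×3.05×2153.8 = 93.00 mGal
Difference = 93.00 − (8.50) = 84.50 mGal

84.5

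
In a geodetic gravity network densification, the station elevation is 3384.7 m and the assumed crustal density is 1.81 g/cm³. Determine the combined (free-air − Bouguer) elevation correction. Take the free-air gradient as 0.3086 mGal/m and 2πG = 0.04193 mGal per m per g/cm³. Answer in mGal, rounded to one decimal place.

787.6

Combined gradient = 0.3086 − 0.04193 × 1.81 = 0.2327067 mGal/m
Combined elevation correction = 0.2327067 × 3384.7 = 787.6 mGal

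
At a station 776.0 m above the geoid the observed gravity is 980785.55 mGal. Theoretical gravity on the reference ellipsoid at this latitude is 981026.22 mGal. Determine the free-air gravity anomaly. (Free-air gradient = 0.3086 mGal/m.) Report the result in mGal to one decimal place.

Free-air correction = 0.3086 × 776.0 = 239.47 mGal
Free-air anomaly = 980785.55 − 981026.22 + (239.47) = -1.20 mGal

-1.2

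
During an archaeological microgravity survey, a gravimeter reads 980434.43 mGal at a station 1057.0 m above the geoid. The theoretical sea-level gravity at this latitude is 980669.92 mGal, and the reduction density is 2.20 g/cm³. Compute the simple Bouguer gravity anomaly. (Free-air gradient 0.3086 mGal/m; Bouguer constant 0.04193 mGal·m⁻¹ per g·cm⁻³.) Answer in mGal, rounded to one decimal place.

Free-air correction = 0.3086 × 1057.0 = 326.19 mGal
Free-air anomaly = 980434.43 − 980669.92 + (326.19) = 90.70 mGal
Bouguer slab correction = 0.04193 × 2.20 × 1057.0 = 97.50 mGal
Simple Bouguer anomaly = 90.70 − (97.50) = -6.80 mGal

-6.8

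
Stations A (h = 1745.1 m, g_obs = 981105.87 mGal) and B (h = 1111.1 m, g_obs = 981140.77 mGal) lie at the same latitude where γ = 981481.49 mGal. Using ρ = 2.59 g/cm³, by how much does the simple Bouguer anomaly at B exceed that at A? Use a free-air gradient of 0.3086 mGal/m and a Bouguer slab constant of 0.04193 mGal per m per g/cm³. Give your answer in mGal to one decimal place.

-91.9

Δg_SB(A) = 981105.87 − 981481.49 + 0.3086×1745.1 − 0.04193×2.59×1745.1 = -26.60 mGal
Δg_SB(B) = 981140.77 − 981481.49 + 0.3086×1111.1 − 0.04193×2.59×1111.1 = -118.50 mGal
Difference = -118.50 − (-26.60) = -91.90 mGal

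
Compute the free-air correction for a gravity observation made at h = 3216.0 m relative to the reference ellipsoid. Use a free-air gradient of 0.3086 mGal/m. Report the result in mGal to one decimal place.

992.5

Free-air correction = 0.3086 × 3216.0 = 992.5 mGal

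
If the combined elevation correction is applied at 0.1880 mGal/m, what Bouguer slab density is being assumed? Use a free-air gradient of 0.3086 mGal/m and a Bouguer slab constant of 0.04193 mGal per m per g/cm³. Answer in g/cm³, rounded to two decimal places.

0.1880 = 0.3086 − 0.04193 × ρ
ρ = (0.3086 − 0.1880) / 0.04193 = 2.88 g/cm³

2.88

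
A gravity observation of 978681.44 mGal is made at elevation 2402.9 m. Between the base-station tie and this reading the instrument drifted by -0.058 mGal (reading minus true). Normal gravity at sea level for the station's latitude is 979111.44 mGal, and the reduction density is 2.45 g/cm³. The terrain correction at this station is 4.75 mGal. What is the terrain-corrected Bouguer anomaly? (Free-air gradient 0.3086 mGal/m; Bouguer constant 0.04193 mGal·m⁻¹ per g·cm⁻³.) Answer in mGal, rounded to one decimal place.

Drift-corrected reading = 978681.44 − (-0.058) = 978681.498 mGal
Free-air correction = 0.3086 × 2402.9 = 741.53 mGal
Free-air anomaly = 978681.498 − 979111.44 + (741.53) = 311.588 mGal
Bouguer slab correction = 0.04193 × 2.45 × 2402.9 = 246.85 mGal
Simple Bouguer anomaly = 311.588 − (246.85) = 64.738 mGal
Complete Bouguer anomaly = 64.738 + 4.75 = 69.488 mGal

69.5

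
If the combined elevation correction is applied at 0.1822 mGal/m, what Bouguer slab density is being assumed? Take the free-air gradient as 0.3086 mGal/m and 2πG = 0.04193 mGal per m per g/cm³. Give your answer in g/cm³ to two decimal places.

0.1822 = 0.3086 − 0.04193 × ρ
ρ = (0.3086 − 0.1822) / 0.04193 = 3.01 g/cm³

3.01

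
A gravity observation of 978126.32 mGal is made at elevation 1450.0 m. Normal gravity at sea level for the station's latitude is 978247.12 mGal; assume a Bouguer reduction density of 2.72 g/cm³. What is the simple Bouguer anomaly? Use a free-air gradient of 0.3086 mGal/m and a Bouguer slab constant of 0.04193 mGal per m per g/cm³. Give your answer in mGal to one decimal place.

Free-air correction = 0.3086 × 1450.0 = 447.47 mGal
Free-air anomaly = 978126.32 − 978247.12 + (447.47) = 326.67 mGal
Bouguer slab correction = 0.04193 × 2.72 × 1450.0 = 165.37 mGal
Simple Bouguer anomaly = 326.67 − (165.37) = 161.30 mGal

161.3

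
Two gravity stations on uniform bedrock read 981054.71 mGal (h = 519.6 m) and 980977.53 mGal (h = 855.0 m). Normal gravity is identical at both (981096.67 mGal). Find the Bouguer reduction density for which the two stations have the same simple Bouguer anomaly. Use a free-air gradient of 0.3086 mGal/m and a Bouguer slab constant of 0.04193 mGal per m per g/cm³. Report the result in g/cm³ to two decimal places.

Δg_obs = 980977.53 − 981054.71 = -77.18 mGal over Δh = 855.0 − 519.6 = 335.4 m
Equal Bouguer anomalies ⇒ Δg_obs + (0.3086 − 0.04193ρ)·Δh = 0
0.3086 − 0.04193ρ = −Δg_obs/Δh = 0.23011
ρ = (0.3086 − 0.23011) / 0.04193 = 1.87 g/cm³

1.87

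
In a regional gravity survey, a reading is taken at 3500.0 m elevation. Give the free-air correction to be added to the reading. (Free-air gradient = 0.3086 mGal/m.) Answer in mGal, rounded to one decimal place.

1080.1

Free-air correction = 0.3086 × 3500.0 = 1080.1 mGal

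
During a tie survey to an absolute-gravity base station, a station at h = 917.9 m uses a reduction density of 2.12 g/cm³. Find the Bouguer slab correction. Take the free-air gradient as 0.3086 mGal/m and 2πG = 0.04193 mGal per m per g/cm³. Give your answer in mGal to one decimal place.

Bouguer slab correction = 0.04193 × 2.12 × 917.9 = 81.6 mGal

81.6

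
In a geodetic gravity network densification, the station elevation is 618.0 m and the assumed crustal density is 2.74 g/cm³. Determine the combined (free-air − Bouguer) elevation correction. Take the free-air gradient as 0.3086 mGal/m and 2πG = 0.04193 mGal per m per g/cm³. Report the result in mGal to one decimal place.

Combined gradient = 0.3086 − 0.04193 × 2.74 = 0.1937118 mGal/m
Combined elevation correction = 0.1937118 × 618.0 = 119.7 mGal

119.7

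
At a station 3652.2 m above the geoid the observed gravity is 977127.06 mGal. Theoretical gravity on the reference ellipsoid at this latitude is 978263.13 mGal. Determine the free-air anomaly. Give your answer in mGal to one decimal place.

Free-air correction = 0.3086 × 3652.2 = 1127.07 mGal
Free-air anomaly = 977127.06 − 978263.13 + (1127.07) = -9.00 mGal

-9.0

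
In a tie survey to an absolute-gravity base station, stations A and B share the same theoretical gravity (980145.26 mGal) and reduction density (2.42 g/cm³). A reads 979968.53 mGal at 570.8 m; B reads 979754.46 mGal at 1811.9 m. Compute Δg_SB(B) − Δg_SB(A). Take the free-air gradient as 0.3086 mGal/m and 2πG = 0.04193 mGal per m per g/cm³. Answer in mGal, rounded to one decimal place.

43.0

Δg_SB(A) = 979968.53 − 980145.26 + 0.3086×570.8 − 0.04193×2.42×570.8 = -58.50 mGal
Δg_SB(B) = 979754.46 − 980145.26 + 0.3086×1811.9 − 0.04193×2.42×1811.9 = -15.50 mGal
Difference = -15.50 − (-58.50) = 43.00 mGal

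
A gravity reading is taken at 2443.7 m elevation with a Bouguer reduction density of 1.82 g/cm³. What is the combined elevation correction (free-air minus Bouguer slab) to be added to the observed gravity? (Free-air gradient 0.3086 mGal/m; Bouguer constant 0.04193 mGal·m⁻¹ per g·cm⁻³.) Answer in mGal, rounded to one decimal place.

Combined gradient = 0.3086 − 0.04193 × 1.82 = 0.2322874 mGal/m
Combined elevation correction = 0.2322874 × 2443.7 = 567.6 mGal

567.6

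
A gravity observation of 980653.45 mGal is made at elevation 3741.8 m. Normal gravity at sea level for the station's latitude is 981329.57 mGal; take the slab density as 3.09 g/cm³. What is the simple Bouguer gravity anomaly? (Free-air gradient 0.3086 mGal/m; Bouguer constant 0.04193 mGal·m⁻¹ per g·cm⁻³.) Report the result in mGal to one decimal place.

-6.2

Free-air correction = 0.3086 × 3741.8 = 1154.72 mGal
Free-air anomaly = 980653.45 − 981329.57 + (1154.72) = 478.60 mGal
Bouguer slab correction = 0.04193 × 3.09 × 3741.8 = 484.80 mGal
Simple Bouguer anomaly = 478.60 − (484.80) = -6.20 mGal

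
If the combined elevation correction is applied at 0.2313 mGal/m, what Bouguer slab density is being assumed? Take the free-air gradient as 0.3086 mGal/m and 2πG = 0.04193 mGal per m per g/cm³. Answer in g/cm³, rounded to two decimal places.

0.2313 = 0.3086 − 0.04193 × ρ
ρ = (0.3086 − 0.2313) / 0.04193 = 1.84 g/cm³

1.84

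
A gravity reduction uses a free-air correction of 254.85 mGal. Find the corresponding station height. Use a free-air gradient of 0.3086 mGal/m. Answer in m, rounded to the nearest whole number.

h = 254.85 / 0.3086 = 825.83 m

826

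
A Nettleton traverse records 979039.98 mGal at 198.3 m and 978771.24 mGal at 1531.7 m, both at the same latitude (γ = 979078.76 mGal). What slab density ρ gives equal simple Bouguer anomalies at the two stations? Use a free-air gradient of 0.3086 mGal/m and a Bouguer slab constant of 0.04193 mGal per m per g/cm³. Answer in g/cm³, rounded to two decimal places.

Δg_obs = 978771.24 − 979039.98 = -268.74 mGal over Δh = 1531.7 − 198.3 = 1333.4 m
Equal Bouguer anomalies ⇒ Δg_obs + (0.3086 − 0.04193ρ)·Δh = 0
0.3086 − 0.04193ρ = −Δg_obs/Δh = 0.20154
ρ = (0.3086 − 0.20154) / 0.04193 = 2.55 g/cm³

2.55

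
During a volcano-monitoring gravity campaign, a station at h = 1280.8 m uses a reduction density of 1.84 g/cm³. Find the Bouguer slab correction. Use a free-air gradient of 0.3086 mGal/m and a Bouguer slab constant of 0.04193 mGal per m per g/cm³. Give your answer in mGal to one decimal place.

98.8

Bouguer slab correction = 0.04193 × 1.84 × 1280.8 = 98.8 mGal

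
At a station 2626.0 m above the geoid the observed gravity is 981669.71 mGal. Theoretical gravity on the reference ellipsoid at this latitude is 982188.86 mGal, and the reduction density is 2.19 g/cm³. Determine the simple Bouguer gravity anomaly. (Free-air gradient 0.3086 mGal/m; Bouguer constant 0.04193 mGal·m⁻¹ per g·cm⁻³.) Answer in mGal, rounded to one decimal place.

Free-air correction = 0.3086 × 2626.0 = 810.38 mGal
Free-air anomaly = 981669.71 − 982188.86 + (810.38) = 291.23 mGal
Bouguer slab correction = 0.04193 × 2.19 × 2626.0 = 241.14 mGal
Simple Bouguer anomaly = 291.23 − (241.14) = 50.09 mGal

50.1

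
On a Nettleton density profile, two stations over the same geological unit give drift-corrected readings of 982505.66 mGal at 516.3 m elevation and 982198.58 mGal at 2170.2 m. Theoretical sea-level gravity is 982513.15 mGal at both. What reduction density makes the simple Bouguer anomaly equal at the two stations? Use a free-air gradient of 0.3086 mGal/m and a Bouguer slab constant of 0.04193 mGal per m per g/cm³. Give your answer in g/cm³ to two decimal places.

Δg_obs = 982198.58 − 982505.66 = -307.08 mGal over Δh = 2170.2 − 516.3 = 1653.9 m
Equal Bouguer anomalies ⇒ Δg_obs + (0.3086 − 0.04193ρ)·Δh = 0
0.3086 − 0.04193ρ = −Δg_obs/Δh = 0.18567
ρ = (0.3086 − 0.18567) / 0.04193 = 2.93 g/cm³

2.93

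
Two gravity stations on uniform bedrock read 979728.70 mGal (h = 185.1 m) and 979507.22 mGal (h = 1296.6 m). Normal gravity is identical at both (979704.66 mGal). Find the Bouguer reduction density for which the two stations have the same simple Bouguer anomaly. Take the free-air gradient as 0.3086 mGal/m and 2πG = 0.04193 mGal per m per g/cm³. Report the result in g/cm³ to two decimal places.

Δg_obs = 979507.22 − 979728.70 = -221.48 mGal over Δh = 1296.6 − 185.1 = 1111.5 m
Equal Bouguer anomalies ⇒ Δg_obs + (0.3086 − 0.04193ρ)·Δh = 0
0.3086 − 0.04193ρ = −Δg_obs/Δh = 0.19926
ρ = (0.3086 − 0.19926) / 0.04193 = 2.61 g/cm³

2.61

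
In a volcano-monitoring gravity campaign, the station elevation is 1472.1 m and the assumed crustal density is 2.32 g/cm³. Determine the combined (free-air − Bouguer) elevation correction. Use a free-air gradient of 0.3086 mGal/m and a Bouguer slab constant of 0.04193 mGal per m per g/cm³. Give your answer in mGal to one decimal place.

Combined gradient = 0.3086 − 0.04193 × 2.32 = 0.2113224 mGal/m
Combined elevation correction = 0.2113224 × 1472.1 = 311.1 mGal

311.1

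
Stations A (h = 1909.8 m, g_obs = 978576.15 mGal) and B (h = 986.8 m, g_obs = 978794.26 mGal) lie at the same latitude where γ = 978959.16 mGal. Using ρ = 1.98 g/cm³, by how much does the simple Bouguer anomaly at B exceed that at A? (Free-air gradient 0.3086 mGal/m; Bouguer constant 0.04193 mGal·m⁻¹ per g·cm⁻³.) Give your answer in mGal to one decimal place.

9.9

Δg_SB(A) = 978576.15 − 978959.16 + 0.3086×1909.8 − 0.04193×1.98×1909.8 = 47.80 mGal
Δg_SB(B) = 978794.26 − 978959.16 + 0.3086×986.8 − 0.04193×1.98×986.8 = 57.70 mGal
Difference = 57.70 − (47.80) = 9.90 mGal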